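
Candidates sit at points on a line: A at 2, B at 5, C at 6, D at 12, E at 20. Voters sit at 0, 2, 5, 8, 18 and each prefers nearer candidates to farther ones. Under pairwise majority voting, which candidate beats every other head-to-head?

With single-peaked preferences on a line, the Condorcet winner is the candidate closest to the median voter.
The median voter (position 5) is closest to B at 5.
Check: B vs C — voters closer to B: 3 of 5.

B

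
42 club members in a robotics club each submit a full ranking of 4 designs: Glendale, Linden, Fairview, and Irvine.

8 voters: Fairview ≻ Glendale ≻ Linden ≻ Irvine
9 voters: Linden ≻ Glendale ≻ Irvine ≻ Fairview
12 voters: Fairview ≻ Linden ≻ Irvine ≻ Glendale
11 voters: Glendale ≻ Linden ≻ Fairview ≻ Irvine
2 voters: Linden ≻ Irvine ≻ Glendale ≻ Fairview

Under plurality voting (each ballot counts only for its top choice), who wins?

First-place vote totals:
  Glendale: 11
  Linden: 11
  Fairview: 20
  Irvine: 0
Fairview has the most first-place votes.

Fairview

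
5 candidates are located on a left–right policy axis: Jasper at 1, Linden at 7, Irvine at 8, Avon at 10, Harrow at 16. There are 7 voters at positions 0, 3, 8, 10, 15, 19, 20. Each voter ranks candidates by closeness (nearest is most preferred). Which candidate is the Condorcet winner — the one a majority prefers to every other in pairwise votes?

Avon

With single-peaked preferences on a line, the Condorcet winner is the candidate closest to the median voter.
The median voter (position 10) is closest to Avon at 10.
Check: Avon vs Jasper — voters closer to Avon: 5 of 7.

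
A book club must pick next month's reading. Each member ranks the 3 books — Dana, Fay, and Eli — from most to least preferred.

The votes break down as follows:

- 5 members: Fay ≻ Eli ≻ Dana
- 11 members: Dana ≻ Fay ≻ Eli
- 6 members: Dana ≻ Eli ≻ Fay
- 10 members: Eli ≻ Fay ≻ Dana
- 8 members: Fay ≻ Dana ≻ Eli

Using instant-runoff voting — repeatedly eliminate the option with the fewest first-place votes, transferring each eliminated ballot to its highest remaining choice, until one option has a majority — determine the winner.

Fay

Round 1: Dana 17, Fay 13, Eli 10. Eli has the fewest and is eliminated.
Round 2: Fay 23, Dana 17. Fay has a majority.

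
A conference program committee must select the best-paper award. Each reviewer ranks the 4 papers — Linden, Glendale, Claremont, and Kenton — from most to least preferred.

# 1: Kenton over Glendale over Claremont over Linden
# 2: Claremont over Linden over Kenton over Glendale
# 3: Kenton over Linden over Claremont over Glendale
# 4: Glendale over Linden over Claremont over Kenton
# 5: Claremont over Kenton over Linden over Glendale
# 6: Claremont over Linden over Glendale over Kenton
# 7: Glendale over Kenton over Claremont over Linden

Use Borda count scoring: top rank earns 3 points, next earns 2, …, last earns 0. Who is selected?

Claremont

Borda scores:
  Linden: 0 + 2 + 2 + 2 + 1 + 2 + 0 = 9
  Glendale: 2 + 0 + 0 + 3 + 0 + 1 + 3 = 9
  Claremont: 1 + 3 + 1 + 1 + 3 + 3 + 1 = 13
  Kenton: 3 + 1 + 3 + 0 + 2 + 0 + 2 = 11
Claremont has the highest total.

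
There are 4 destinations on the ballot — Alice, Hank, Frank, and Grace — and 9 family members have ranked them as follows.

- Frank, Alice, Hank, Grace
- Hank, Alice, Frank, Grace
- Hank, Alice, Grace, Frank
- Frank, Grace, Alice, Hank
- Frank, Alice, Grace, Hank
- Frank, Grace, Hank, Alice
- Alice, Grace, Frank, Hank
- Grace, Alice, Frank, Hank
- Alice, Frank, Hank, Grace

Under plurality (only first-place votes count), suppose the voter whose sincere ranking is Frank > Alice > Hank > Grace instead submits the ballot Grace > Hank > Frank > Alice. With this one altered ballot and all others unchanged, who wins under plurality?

First-place totals with the altered ballot: Alice 2, Hank 2, Frank 3, Grace 2.
The winner is unchanged: still Frank.

Frank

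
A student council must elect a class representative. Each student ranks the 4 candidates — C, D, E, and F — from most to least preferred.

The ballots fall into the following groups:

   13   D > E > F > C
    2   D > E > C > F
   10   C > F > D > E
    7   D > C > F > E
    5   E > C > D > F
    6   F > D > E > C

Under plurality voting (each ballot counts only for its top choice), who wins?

D

First-place vote totals:
  C: 10
  D: 22
  E: 5
  F: 6
D has the most first-place votes.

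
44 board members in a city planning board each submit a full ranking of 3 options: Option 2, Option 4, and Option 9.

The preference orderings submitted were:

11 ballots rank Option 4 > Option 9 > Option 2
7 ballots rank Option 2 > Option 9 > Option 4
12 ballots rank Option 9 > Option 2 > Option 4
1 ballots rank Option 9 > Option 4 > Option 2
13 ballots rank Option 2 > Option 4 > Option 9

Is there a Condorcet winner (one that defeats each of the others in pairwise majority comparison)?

Head-to-head results (44 voters total):
Option 2 vs Option 4: Option 2 wins 32–12.
Option 2 vs Option 9: Option 9 wins 24–20.
Option 4 vs Option 9: Option 4 wins 24–20.
No candidate beats all others: Option 2 beats Option 4 beats Option 9 beats Option 2, a majority cycle.

No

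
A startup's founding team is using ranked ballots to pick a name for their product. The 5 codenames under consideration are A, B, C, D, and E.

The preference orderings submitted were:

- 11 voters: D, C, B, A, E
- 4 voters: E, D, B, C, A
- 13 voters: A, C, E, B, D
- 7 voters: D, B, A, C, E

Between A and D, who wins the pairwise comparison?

D

Ballots ranking A above D: 13.
Ballots ranking D above A: 11+4+7 = 22.
D wins the head-to-head, 22–13.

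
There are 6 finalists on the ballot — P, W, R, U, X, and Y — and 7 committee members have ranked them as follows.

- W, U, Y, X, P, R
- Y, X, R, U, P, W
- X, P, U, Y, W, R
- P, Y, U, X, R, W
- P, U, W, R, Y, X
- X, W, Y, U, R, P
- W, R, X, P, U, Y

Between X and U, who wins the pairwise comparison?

Ballots ranking X above U: 4.
Ballots ranking U above X: 3.
X wins the head-to-head, 4–3.

X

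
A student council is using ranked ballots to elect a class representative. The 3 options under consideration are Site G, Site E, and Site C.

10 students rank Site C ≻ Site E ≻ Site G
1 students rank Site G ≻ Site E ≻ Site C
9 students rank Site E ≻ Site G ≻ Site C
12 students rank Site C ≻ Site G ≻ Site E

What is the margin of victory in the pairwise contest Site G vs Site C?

Ballots ranking Site G above Site C: 1+9 = 10.
Ballots ranking Site C above Site G: 10+12 = 22.
Site C wins 22–10, a margin of 12.

12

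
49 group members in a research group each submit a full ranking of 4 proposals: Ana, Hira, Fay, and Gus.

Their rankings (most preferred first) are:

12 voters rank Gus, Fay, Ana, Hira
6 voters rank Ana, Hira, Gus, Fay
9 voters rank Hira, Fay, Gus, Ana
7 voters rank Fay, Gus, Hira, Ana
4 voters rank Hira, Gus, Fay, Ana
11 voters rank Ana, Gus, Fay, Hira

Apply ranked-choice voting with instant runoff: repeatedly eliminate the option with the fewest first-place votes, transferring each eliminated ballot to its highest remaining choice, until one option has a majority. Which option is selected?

Gus

Round 1: Ana 17, Hira 13, Gus 12, Fay 7. Fay has the fewest and is eliminated.
Round 2: Gus 19, Ana 17, Hira 13. Hira has the fewest and is eliminated.
Round 3: Gus 32, Ana 17. Gus has a majority.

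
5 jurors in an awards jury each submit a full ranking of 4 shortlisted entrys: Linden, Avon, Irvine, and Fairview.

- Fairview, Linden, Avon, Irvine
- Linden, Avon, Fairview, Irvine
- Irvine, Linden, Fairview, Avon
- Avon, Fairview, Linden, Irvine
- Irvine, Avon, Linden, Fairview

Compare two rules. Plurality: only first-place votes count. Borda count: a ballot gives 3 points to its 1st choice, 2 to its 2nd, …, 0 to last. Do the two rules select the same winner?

No

Plurality first-place counts: Linden 1, Avon 1, Irvine 2, Fairview 1 → Irvine.
Borda totals: Linden 9, Avon 8, Irvine 6, Fairview 7 → Linden.
The two rules disagree: plurality picks Irvine, Borda picks Linden.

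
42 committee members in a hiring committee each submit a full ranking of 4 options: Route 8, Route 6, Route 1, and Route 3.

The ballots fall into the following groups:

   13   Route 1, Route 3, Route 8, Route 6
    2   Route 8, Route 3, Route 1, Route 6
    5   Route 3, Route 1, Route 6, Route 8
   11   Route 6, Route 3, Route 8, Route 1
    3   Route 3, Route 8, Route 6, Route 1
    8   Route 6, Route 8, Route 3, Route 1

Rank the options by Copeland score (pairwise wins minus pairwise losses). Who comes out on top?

Pairwise results:
  Route 8 vs Route 6: Route 6 wins 24–18.
  Route 8 vs Route 1: Route 8 wins 24–18.
  Route 8 vs Route 3: Route 3 wins 32–10.
  Route 6 vs Route 1: Route 6 wins 22–20.
  Route 6 vs Route 3: Route 3 wins 23–19.
  Route 1 vs Route 3: Route 3 wins 29–13.
Copeland scores (wins − losses):
  Route 8: 1 − 2 = -1
  Route 6: 2 − 1 = 1
  Route 1: 0 − 3 = -3
  Route 3: 3 − 0 = 3
Route 3 has the best Copeland score.

Route 3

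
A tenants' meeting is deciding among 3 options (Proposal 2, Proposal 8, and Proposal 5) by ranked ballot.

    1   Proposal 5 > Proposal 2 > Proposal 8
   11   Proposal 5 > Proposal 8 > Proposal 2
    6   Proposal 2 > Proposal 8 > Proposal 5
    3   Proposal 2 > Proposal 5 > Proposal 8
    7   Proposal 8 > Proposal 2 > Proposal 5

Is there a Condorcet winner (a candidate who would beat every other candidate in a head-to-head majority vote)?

No

Head-to-head results (28 voters total):
Proposal 2 vs Proposal 8: Proposal 8 wins 18–10.
Proposal 2 vs Proposal 5: Proposal 2 wins 16–12.
Proposal 8 vs Proposal 5: Proposal 5 wins 15–13.
No candidate beats all others: Proposal 2 beats Proposal 5 beats Proposal 8 beats Proposal 2, a majority cycle.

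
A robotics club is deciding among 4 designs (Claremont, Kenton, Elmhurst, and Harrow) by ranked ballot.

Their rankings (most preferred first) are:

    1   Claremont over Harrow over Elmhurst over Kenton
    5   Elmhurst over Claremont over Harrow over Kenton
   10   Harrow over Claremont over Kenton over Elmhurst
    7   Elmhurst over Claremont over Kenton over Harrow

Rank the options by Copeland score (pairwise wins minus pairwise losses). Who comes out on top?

Elmhurst

Pairwise results:
  Claremont vs Kenton: Claremont wins 23–0.
  Claremont vs Elmhurst: Elmhurst wins 12–11.
  Claremont vs Harrow: Claremont wins 13–10.
  Kenton vs Elmhurst: Elmhurst wins 13–10.
  Kenton vs Harrow: Harrow wins 16–7.
  Elmhurst vs Harrow: Elmhurst wins 12–11.
Copeland scores (wins − losses):
  Claremont: 2 − 1 = 1
  Kenton: 0 − 3 = -3
  Elmhurst: 3 − 0 = 3
  Harrow: 1 − 2 = -1
Elmhurst has the best Copeland score.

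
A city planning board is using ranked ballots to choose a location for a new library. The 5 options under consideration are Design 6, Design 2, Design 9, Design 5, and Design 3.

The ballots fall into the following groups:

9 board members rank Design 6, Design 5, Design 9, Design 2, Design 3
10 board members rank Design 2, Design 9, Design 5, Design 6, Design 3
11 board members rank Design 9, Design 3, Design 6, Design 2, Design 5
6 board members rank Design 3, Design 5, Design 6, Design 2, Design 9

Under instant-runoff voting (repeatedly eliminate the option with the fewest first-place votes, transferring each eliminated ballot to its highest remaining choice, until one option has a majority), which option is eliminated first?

Round 1: Design 9 11, Design 2 10, Design 6 9, Design 3 6, Design 5 0. Design 5 has the fewest and is eliminated.
Round 2: Design 9 11, Design 2 10, Design 6 9, Design 3 6. Design 3 has the fewest and is eliminated.
Round 3: Design 6 15, Design 9 11, Design 2 10. Design 2 has the fewest and is eliminated.
Round 4: Design 9 21, Design 6 15. Design 9 has a majority.

Design 5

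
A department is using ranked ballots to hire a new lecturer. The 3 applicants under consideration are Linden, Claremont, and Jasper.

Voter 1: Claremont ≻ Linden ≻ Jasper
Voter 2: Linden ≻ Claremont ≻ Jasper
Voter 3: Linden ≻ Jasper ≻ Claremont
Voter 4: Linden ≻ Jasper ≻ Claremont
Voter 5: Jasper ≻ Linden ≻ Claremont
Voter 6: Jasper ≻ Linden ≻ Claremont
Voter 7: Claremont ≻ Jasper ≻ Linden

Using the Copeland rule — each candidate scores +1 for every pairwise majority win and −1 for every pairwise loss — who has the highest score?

Linden

Pairwise results:
  Linden vs Claremont: Linden wins 5–2.
  Linden vs Jasper: Linden wins 4–3.
  Claremont vs Jasper: Jasper wins 4–3.
Copeland scores (wins − losses):
  Linden: 2 − 0 = 2
  Claremont: 0 − 2 = -2
  Jasper: 1 − 1 = 0
Linden has the best Copeland score.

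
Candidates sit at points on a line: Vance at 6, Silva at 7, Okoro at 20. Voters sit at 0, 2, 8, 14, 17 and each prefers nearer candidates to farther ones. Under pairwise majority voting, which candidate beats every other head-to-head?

With single-peaked preferences on a line, the Condorcet winner is the candidate closest to the median voter.
The median voter (position 8) is closest to Silva at 7.
Check: Silva vs Okoro — voters closer to Silva: 3 of 5.

Silva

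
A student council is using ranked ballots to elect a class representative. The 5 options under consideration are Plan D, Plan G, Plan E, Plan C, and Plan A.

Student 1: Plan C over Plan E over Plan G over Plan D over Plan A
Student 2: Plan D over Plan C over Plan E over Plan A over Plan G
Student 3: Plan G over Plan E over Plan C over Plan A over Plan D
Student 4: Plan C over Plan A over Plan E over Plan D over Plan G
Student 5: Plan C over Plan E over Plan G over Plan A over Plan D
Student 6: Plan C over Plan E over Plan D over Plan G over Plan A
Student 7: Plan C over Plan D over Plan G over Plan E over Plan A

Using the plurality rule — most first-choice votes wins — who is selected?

Plan C

First-place vote totals:
  Plan D: 1
  Plan G: 1
  Plan E: 0
  Plan C: 5
  Plan A: 0
Plan C has the most first-place votes.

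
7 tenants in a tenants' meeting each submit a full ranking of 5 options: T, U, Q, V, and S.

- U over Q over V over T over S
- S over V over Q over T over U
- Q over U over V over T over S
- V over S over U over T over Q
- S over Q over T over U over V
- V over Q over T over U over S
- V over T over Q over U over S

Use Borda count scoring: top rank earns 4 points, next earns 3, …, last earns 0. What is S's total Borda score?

Borda scores:
  T: 1 + 1 + 1 + 1 + 2 + 2 + 3 = 11
  U: 4 + 0 + 3 + 2 + 1 + 1 + 1 = 12
  Q: 3 + 2 + 4 + 0 + 3 + 3 + 2 = 17
  V: 2 + 3 + 2 + 4 + 0 + 4 + 4 = 19
  S: 0 + 4 + 0 + 3 + 4 + 0 + 0 = 11

11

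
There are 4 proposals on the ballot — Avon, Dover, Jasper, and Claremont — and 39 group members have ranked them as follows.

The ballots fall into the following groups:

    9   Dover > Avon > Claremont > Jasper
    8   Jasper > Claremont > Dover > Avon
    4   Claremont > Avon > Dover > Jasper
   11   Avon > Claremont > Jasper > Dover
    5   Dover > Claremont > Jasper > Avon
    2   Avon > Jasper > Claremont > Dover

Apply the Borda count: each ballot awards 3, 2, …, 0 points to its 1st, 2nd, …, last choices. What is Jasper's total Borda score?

Borda scores:
  Avon: 9·2 + 8·0 + 4·2 + 11·3 + 5·0 + 2·3 = 65
  Dover: 9·3 + 8·1 + 4·1 + 11·0 + 5·3 + 2·0 = 54
  Jasper: 9·0 + 8·3 + 4·0 + 11·1 + 5·1 + 2·2 = 44
  Claremont: 9·1 + 8·2 + 4·3 + 11·2 + 5·2 + 2·1 = 71

44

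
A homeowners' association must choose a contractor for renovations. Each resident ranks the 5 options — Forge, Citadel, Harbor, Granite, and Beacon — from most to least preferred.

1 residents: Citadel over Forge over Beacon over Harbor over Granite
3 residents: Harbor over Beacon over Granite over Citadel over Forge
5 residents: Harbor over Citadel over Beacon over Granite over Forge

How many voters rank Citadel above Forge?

Ballots ranking Citadel above Forge: 1+3+5 = 9.
Ballots ranking Forge above Citadel: 0.
So 9 of 9 voters prefer Citadel to Forge.

9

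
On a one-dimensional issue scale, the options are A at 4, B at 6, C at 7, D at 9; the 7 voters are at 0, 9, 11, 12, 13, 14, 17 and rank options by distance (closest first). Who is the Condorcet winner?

With single-peaked preferences on a line, the Condorcet winner is the candidate closest to the median voter.
The median voter (position 12) is closest to D at 9.
Check: D vs A — voters closer to D: 6 of 7.

D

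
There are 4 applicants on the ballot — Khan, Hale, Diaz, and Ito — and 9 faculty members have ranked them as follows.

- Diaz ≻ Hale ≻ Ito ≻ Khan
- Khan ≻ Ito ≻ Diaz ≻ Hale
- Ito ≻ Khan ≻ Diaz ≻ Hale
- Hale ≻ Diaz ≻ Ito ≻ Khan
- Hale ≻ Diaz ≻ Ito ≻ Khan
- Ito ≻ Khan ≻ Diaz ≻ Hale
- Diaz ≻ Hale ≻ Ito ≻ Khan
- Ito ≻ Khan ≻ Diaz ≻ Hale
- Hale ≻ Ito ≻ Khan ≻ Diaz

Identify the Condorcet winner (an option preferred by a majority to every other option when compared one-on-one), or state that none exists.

None — there is no Condorcet winner

Head-to-head results (9 voters total):
Khan vs Hale: Hale wins 5–4.
Khan vs Diaz: Khan wins 5–4.
Khan vs Ito: Ito wins 8–1.
Hale vs Diaz: Diaz wins 6–3.
Hale vs Ito: Hale wins 5–4.
Diaz vs Ito: Ito wins 5–4.
No candidate beats all others: Khan beats Diaz beats Hale beats Khan, a majority cycle.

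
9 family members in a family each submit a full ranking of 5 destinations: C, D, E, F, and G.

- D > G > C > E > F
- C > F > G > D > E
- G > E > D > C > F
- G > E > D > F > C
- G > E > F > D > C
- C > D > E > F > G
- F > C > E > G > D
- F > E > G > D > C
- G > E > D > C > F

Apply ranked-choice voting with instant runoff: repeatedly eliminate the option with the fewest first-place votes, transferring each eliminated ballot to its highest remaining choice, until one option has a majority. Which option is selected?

Round 1: G 4, C 2, F 2, D 1, E 0. E has the fewest and is eliminated.
Round 2: G 4, C 2, F 2, D 1. D has the fewest and is eliminated.
Round 3: G 5, C 2, F 2. G has a majority.

G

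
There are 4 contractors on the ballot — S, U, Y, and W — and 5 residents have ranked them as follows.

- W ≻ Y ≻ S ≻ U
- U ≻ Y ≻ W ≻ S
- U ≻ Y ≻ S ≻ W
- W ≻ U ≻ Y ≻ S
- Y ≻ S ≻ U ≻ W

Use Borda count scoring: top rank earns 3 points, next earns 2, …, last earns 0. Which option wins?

Borda scores:
  S: 1 + 0 + 1 + 0 + 2 = 4
  U: 0 + 3 + 3 + 2 + 1 = 9
  Y: 2 + 2 + 2 + 1 + 3 = 10
  W: 3 + 1 + 0 + 3 + 0 = 7
Y has the highest total.

Y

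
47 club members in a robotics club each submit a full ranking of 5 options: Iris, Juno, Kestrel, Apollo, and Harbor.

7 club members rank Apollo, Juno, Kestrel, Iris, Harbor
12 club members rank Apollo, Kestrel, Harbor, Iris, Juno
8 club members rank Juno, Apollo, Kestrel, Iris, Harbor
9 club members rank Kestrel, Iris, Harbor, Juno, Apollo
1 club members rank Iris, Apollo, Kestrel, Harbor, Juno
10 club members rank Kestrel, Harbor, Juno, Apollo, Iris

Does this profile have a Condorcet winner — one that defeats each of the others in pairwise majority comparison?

Head-to-head results (47 voters total):
Iris vs Juno: Juno wins 25–22.
Iris vs Kestrel: Kestrel wins 46–1.
Iris vs Apollo: Apollo wins 37–10.
Iris vs Harbor: Iris wins 25–22.
Juno vs Kestrel: Kestrel wins 32–15.
Juno vs Apollo: Juno wins 27–20.
Juno vs Harbor: Harbor wins 32–15.
Kestrel vs Apollo: Apollo wins 28–19.
Kestrel vs Harbor: Kestrel wins 47–0.
Apollo vs Harbor: Apollo wins 28–19.
No candidate beats all others: Iris beats Harbor beats Juno beats Iris, a majority cycle.

No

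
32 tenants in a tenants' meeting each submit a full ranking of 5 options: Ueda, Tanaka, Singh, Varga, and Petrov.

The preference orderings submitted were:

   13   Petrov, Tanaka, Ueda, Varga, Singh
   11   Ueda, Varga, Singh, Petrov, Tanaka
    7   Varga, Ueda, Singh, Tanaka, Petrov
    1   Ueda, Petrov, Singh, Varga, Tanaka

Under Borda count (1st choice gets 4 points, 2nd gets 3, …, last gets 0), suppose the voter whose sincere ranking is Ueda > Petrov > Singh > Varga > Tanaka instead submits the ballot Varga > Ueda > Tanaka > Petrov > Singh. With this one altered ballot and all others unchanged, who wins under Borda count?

Borda totals with the altered ballot: Ueda 94, Tanaka 48, Singh 36, Varga 78, Petrov 64.
The winner is unchanged: still Ueda.

Ueda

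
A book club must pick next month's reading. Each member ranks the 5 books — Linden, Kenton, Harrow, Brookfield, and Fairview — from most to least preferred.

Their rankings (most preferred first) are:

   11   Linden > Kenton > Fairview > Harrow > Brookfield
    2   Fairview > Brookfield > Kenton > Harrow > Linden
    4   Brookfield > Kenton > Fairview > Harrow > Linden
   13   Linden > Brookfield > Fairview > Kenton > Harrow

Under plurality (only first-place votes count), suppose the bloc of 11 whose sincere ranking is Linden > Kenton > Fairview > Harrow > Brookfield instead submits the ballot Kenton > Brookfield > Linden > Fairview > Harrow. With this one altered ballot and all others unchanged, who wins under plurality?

First-place totals with the altered ballot: Linden 13, Kenton 11, Harrow 0, Brookfield 4, Fairview 2.
The winner is unchanged: still Linden.

Linden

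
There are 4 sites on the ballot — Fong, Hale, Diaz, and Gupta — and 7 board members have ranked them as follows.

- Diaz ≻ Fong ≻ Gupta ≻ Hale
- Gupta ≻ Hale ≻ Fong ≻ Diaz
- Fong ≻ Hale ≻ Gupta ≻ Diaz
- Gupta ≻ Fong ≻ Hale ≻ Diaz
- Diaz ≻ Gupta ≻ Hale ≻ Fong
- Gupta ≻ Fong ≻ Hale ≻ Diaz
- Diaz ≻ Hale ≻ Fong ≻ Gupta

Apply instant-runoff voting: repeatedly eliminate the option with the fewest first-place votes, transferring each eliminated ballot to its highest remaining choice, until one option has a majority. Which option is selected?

Round 1: Diaz 3, Gupta 3, Fong 1, Hale 0. Hale has the fewest and is eliminated.
Round 2: Diaz 3, Gupta 3, Fong 1. Fong has the fewest and is eliminated.
Round 3: Gupta 4, Diaz 3. Gupta has a majority.

Gupta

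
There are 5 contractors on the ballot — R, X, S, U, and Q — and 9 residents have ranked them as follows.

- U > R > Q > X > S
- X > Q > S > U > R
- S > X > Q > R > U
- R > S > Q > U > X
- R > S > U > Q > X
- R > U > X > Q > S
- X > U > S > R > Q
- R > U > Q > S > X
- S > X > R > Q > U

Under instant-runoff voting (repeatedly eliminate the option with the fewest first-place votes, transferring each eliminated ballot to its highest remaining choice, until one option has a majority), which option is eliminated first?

Q

Round 1: R 4, X 2, S 2, U 1, Q 0. Q has the fewest and is eliminated.
Round 2: R 4, X 2, S 2, U 1. U has the fewest and is eliminated.
Round 3: R 5, X 2, S 2. R has a majority.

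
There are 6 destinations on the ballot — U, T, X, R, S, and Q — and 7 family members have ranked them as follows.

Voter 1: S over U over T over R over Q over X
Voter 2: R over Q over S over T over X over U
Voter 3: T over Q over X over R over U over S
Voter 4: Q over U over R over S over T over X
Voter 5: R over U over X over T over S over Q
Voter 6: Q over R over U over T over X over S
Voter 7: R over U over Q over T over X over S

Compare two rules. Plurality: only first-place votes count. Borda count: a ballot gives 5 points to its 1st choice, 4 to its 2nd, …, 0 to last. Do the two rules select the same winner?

Plurality first-place counts: U 0, T 1, X 0, R 3, S 1, Q 2 → R.
Borda totals: U 20, T 17, X 9, R 26, S 11, Q 22 → R.
The two rules agree on R.

Yes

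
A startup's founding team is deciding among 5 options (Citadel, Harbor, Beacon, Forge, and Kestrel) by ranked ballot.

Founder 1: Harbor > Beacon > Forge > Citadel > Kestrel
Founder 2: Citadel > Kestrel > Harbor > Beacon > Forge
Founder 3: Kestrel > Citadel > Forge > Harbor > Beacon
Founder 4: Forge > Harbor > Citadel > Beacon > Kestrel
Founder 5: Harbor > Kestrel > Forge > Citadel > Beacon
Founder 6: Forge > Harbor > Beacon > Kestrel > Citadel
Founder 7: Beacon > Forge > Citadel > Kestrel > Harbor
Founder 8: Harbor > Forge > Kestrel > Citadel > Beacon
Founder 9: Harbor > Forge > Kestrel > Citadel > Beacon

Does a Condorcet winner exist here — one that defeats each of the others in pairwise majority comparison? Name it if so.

Head-to-head results (9 voters total):
Citadel vs Harbor: Harbor wins 6–3.
Citadel vs Beacon: Citadel wins 6–3.
Citadel vs Forge: Forge wins 7–2.
Citadel vs Kestrel: Kestrel wins 5–4.
Harbor vs Beacon: Harbor wins 8–1.
Harbor vs Forge: Harbor wins 5–4.
Harbor vs Kestrel: Harbor wins 6–3.
Beacon vs Forge: Forge wins 6–3.
Beacon vs Kestrel: Kestrel wins 5–4.
Forge vs Kestrel: Forge wins 6–3.
Harbor beats each rival — Citadel (6–3), Beacon (8–1), Forge (5–4), Kestrel (6–3) — so Harbor is the Condorcet winner.

Harbor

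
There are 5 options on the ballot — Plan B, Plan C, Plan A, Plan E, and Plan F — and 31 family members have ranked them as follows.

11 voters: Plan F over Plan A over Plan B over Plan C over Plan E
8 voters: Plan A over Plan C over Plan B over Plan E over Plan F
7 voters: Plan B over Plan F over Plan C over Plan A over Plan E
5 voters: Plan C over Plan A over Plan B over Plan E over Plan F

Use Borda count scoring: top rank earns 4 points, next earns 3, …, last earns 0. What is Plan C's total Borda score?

69

Borda scores:
  Plan B: 11·2 + 8·2 + 7·4 + 5·2 = 76
  Plan C: 11·1 + 8·3 + 7·2 + 5·4 = 69
  Plan A: 11·3 + 8·4 + 7·1 + 5·3 = 87
  Plan E: 11·0 + 8·1 + 7·0 + 5·1 = 13
  Plan F: 11·4 + 8·0 + 7·3 + 5·0 = 65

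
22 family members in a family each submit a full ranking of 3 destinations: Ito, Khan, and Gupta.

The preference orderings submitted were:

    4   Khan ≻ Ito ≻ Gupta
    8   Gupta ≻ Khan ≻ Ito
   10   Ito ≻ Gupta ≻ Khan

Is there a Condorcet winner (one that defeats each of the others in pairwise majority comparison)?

Head-to-head results (22 voters total):
Ito vs Khan: Khan wins 12–10.
Ito vs Gupta: Ito wins 14–8.
Khan vs Gupta: Gupta wins 18–4.
No candidate beats all others: Ito beats Gupta beats Khan beats Ito, a majority cycle.

No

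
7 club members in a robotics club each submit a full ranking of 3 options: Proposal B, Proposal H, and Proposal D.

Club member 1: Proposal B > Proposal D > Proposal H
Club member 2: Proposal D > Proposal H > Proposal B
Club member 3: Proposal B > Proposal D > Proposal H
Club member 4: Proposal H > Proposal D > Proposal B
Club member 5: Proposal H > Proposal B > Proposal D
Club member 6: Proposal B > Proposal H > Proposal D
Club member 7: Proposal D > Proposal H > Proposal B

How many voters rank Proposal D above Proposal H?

4

Ballots ranking Proposal D above Proposal H: 4.
Ballots ranking Proposal H above Proposal D: 3.
So 4 of 7 voters prefer Proposal D to Proposal H.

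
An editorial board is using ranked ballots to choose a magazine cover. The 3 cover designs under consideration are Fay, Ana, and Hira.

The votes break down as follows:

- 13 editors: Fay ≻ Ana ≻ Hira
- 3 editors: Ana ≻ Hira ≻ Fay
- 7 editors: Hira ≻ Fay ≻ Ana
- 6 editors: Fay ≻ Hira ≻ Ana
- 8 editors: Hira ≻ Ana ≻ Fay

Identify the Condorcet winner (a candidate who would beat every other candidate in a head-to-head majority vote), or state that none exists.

Head-to-head results (37 voters total):
Fay vs Ana: Fay wins 26–11.
Fay vs Hira: Fay wins 19–18.
Ana vs Hira: Hira wins 21–16.
Fay beats each rival — Ana (26–11), Hira (19–18) — so Fay is the Condorcet winner.

Fay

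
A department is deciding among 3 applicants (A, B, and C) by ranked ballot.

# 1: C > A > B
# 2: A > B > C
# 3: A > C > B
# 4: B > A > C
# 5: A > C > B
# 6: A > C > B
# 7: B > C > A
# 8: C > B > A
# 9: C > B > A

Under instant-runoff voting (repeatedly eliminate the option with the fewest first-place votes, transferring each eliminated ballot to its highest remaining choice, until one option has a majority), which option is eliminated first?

Round 1: A 4, C 3, B 2. B has the fewest and is eliminated.
Round 2: A 5, C 4. A has a majority.

B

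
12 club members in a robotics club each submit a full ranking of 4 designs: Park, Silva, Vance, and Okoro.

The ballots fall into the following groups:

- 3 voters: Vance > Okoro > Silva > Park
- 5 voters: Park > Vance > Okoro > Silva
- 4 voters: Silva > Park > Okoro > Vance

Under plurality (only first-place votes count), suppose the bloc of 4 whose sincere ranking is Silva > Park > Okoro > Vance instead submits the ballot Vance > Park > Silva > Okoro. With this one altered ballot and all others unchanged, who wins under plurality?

Vance

First-place totals with the altered ballot: Park 5, Silva 0, Vance 7, Okoro 0.
The switch changes the winner from Park to Vance.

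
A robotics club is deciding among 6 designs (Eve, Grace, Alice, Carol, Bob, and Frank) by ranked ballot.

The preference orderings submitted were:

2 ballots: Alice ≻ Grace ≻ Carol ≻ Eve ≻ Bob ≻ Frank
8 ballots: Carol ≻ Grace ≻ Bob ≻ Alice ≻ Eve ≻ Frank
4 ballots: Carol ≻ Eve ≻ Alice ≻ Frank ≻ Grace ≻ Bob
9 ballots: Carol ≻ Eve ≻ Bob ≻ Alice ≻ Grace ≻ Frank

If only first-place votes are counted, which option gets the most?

First-place vote totals:
  Eve: 0
  Grace: 0
  Alice: 2
  Carol: 21
  Bob: 0
  Frank: 0
Carol has the most first-place votes.

Carol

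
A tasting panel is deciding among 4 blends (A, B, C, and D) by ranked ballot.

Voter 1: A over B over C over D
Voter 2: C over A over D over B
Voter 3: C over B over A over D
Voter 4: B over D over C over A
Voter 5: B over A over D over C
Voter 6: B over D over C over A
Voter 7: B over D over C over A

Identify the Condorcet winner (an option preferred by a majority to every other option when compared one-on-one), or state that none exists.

B

Head-to-head results (7 voters total):
A vs B: B wins 5–2.
A vs C: C wins 5–2.
A vs D: A wins 4–3.
B vs C: B wins 5–2.
B vs D: B wins 6–1.
C vs D: D wins 4–3.
B beats each rival — A (5–2), C (5–2), D (6–1) — so B is the Condorcet winner.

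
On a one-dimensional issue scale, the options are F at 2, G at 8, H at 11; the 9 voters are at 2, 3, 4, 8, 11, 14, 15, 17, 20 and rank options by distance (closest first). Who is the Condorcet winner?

H

With single-peaked preferences on a line, the Condorcet winner is the candidate closest to the median voter.
The median voter (position 11) is closest to H at 11.
Check: H vs F — voters closer to H: 6 of 9.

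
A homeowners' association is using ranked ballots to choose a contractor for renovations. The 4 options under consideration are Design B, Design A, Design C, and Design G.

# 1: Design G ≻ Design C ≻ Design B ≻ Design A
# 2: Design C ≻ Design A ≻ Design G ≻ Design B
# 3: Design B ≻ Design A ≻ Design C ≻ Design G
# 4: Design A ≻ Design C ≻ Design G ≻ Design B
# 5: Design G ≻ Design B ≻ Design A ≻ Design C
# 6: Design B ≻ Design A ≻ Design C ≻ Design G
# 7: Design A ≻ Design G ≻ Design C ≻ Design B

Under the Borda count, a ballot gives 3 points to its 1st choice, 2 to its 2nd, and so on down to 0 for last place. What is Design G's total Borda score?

Borda scores:
  Design B: 1 + 0 + 3 + 0 + 2 + 3 + 0 = 9
  Design A: 0 + 2 + 2 + 3 + 1 + 2 + 3 = 13
  Design C: 2 + 3 + 1 + 2 + 0 + 1 + 1 = 10
  Design G: 3 + 1 + 0 + 1 + 3 + 0 + 2 = 10

10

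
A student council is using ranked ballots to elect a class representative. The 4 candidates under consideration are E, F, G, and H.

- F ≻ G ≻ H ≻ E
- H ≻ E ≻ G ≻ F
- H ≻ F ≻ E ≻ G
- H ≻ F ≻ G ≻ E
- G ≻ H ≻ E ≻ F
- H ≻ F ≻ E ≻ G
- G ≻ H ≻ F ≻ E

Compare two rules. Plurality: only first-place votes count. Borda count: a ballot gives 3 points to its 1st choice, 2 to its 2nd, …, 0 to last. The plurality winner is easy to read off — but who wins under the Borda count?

Plurality first-place counts: E 0, F 1, G 2, H 4 → H.
Borda totals: E 5, F 10, G 10, H 17 → H.

H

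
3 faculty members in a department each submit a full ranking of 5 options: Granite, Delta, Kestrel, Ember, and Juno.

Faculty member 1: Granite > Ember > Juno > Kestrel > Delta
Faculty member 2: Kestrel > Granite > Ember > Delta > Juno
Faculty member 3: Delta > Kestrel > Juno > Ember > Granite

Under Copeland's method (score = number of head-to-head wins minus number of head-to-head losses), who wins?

Kestrel

Pairwise results:
  Granite vs Delta: Granite wins 2–1.
  Granite vs Kestrel: Kestrel wins 2–1.
  Granite vs Ember: Granite wins 2–1.
  Granite vs Juno: Granite wins 2–1.
  Delta vs Kestrel: Kestrel wins 2–1.
  Delta vs Ember: Ember wins 2–1.
  Delta vs Juno: Delta wins 2–1.
  Kestrel vs Ember: Kestrel wins 2–1.
  Kestrel vs Juno: Kestrel wins 2–1.
  Ember vs Juno: Ember wins 2–1.
Copeland scores (wins − losses):
  Granite: 3 − 1 = 2
  Delta: 1 − 3 = -2
  Kestrel: 4 − 0 = 4
  Ember: 2 − 2 = 0
  Juno: 0 − 4 = -4
Kestrel has the best Copeland score.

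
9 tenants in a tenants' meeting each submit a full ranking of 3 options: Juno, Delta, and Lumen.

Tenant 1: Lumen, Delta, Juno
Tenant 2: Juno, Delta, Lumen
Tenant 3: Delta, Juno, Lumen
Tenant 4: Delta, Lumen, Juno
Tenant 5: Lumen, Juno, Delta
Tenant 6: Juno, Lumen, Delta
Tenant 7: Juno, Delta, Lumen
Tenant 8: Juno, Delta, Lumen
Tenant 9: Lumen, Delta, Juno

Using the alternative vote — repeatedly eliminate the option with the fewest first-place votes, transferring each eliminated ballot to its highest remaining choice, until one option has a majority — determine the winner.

Round 1: Juno 4, Lumen 3, Delta 2. Delta has the fewest and is eliminated.
Round 2: Juno 5, Lumen 4. Juno has a majority.

Juno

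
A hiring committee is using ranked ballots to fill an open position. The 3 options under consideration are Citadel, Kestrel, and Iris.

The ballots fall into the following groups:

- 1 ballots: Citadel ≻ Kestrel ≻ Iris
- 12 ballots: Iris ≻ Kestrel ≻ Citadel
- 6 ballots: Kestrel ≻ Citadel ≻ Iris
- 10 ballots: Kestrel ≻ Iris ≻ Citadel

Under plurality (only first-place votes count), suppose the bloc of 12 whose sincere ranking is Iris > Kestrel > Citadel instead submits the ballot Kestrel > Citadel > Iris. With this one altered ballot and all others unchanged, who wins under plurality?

First-place totals with the altered ballot: Citadel 1, Kestrel 28, Iris 0.
The winner is unchanged: still Kestrel.

Kestrel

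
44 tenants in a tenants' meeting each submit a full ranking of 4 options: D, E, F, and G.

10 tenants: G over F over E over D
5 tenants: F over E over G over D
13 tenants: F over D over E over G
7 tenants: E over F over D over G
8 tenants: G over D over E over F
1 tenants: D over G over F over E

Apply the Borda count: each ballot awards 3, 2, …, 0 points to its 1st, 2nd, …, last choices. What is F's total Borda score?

89

Borda scores:
  D: 10·0 + 5·0 + 13·2 + 7·1 + 8·2 + 3 = 52
  E: 10·1 + 5·2 + 13·1 + 7·3 + 8·1 + 0 = 62
  F: 10·2 + 5·3 + 13·3 + 7·2 + 8·0 + 1 = 89
  G: 10·3 + 5·1 + 13·0 + 7·0 + 8·3 + 2 = 61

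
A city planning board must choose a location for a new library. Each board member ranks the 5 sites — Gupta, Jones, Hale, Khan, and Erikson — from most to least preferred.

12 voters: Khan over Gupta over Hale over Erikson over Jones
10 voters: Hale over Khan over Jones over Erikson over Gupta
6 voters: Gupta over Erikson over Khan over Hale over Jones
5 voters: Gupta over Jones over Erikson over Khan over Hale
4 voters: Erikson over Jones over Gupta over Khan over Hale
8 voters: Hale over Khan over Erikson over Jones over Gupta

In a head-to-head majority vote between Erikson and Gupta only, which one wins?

Ballots ranking Erikson above Gupta: 10+4+8 = 22.
Ballots ranking Gupta above Erikson: 12+6+5 = 23.
Gupta wins the head-to-head, 23–22.

Gupta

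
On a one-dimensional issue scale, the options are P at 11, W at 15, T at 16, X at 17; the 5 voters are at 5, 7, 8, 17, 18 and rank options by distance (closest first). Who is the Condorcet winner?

With single-peaked preferences on a line, the Condorcet winner is the candidate closest to the median voter.
The median voter (position 8) is closest to P at 11.
Check: P vs T — voters closer to P: 3 of 5.

P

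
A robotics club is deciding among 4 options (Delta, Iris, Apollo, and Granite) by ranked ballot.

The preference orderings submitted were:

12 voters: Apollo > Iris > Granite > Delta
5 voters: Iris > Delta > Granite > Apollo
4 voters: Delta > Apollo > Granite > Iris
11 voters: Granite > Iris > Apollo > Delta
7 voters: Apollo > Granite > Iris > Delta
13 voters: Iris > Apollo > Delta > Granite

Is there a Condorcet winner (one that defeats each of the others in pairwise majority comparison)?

Yes

Head-to-head results (52 voters total):
Delta vs Iris: Iris wins 48–4.
Delta vs Apollo: Apollo wins 43–9.
Delta vs Granite: Granite wins 30–22.
Iris vs Apollo: Iris wins 29–23.
Iris vs Granite: Iris wins 30–22.
Apollo vs Granite: Apollo wins 36–16.
Iris beats each rival — Delta (48–4), Apollo (29–23), Granite (30–22) — so Iris is the Condorcet winner.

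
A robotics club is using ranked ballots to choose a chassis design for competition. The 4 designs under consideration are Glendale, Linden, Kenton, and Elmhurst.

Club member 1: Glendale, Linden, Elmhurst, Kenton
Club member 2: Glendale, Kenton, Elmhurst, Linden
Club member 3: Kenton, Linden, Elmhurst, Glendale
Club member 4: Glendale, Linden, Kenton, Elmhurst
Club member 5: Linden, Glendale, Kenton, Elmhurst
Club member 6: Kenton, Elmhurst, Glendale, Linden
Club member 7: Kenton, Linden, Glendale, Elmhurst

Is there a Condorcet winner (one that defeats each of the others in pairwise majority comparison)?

Head-to-head results (7 voters total):
Glendale vs Linden: Glendale wins 4–3.
Glendale vs Kenton: Glendale wins 4–3.
Glendale vs Elmhurst: Glendale wins 5–2.
Linden vs Kenton: Kenton wins 4–3.
Linden vs Elmhurst: Linden wins 5–2.
Kenton vs Elmhurst: Kenton wins 6–1.
Glendale beats each rival — Linden (4–3), Kenton (4–3), Elmhurst (5–2) — so Glendale is the Condorcet winner.

Yes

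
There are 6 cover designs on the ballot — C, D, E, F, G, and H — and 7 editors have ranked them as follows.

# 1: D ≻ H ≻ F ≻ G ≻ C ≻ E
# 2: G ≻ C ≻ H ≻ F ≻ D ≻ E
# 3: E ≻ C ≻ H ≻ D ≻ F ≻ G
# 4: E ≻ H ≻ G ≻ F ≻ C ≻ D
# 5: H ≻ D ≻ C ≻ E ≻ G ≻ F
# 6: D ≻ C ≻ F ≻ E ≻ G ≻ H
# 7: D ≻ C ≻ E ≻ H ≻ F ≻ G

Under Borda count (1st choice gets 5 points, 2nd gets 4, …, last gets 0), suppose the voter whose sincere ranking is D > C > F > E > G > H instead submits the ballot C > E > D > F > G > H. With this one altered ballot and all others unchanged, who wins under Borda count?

C

Borda totals with the altered ballot: C 22, D 20, E 19, F 11, G 12, H 21.
The switch changes the winner from D to C.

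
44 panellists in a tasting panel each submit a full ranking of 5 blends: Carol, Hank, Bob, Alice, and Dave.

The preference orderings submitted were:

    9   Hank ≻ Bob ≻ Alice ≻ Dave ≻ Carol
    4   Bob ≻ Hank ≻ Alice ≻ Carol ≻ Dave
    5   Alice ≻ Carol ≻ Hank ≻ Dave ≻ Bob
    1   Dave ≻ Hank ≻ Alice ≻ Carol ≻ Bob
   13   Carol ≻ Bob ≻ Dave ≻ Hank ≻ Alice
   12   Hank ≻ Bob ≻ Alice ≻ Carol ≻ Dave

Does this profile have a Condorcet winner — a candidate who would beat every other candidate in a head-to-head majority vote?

Head-to-head results (44 voters total):
Carol vs Hank: Hank wins 26–18.
Carol vs Bob: Bob wins 25–19.
Carol vs Alice: Alice wins 31–13.
Carol vs Dave: Carol wins 34–10.
Hank vs Bob: Hank wins 27–17.
Hank vs Alice: Hank wins 39–5.
Hank vs Dave: Hank wins 30–14.
Bob vs Alice: Bob wins 38–6.
Bob vs Dave: Bob wins 38–6.
Alice vs Dave: Alice wins 30–14.
Hank beats each rival — Carol (26–18), Bob (27–17), Alice (39–5), Dave (30–14) — so Hank is the Condorcet winner.

Yes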